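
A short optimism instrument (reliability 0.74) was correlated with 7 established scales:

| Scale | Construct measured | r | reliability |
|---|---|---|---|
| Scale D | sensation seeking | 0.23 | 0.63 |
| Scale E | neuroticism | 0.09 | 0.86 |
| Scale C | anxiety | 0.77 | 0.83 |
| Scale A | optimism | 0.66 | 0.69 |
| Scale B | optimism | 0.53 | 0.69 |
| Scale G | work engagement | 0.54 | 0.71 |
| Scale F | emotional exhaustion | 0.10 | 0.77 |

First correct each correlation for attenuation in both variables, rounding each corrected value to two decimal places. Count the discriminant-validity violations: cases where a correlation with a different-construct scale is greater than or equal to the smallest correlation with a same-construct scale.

Disattenuated r (r / √(r_scale · r_new)):
  Scale D (disc): 0.23 / √(0.63·0.74) = 0.34
  Scale E (disc): 0.09 / √(0.86·0.74) = 0.11
  Scale C (disc): 0.77 / √(0.83·0.74) = 0.98
  Scale A (conv): 0.66 / √(0.69·0.74) = 0.92
  Scale B (conv): 0.53 / √(0.69·0.74) = 0.74
  Scale G (disc): 0.54 / √(0.71·0.74) = 0.74
  Scale F (disc): 0.10 / √(0.77·0.74) = 0.13
Smallest convergent = 0.74. Discriminant values: 0.34, 0.11, 0.98, 0.74, 0.13; count ≥ 0.74 → 2.

2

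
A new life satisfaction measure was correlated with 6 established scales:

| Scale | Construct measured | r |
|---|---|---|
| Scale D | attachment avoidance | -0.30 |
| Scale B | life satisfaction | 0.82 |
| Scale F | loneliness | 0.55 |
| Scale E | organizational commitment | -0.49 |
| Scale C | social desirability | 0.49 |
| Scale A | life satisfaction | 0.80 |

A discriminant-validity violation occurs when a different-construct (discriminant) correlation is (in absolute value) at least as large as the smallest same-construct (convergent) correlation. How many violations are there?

Convergent (same construct = life satisfaction): Scale B, Scale A.
Smallest convergent = 0.80. Discriminant |r|: 0.30, 0.55, 0.49, 0.49; count ≥ 0.80 → 0.

0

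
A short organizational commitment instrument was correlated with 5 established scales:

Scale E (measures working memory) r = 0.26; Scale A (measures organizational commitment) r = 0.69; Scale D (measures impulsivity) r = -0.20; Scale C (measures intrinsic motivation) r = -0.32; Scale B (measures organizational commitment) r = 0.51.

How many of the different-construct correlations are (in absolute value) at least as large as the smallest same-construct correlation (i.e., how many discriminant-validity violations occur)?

Convergent (same construct = organizational commitment): Scale A, Scale B.
Smallest convergent = 0.51. Discriminant |r|: 0.26, 0.20, 0.32; count ≥ 0.51 → 0.

0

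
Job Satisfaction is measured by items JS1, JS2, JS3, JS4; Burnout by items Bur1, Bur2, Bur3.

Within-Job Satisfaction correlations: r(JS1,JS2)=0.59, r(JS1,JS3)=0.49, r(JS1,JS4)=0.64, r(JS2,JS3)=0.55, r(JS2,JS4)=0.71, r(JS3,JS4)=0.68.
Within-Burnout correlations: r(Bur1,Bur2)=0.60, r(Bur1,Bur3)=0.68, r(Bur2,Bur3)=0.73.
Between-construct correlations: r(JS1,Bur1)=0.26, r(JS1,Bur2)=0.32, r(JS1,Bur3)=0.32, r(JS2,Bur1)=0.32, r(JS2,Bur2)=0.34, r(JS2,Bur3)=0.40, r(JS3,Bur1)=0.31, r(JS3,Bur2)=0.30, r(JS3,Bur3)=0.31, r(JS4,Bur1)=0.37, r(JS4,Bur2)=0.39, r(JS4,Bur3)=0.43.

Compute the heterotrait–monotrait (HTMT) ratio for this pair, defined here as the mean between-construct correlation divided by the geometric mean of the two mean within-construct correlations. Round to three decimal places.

Between-construct mean = 4.07/12 = 0.3392.
Mean within-JS = 3.66/6 = 0.6100; mean within-Bur = 2.01/3 = 0.6700.
Geometric mean = √(0.6100 × 0.6700) = 0.6393.
HTMT = 0.3392 / 0.6393 = 0.531.

0.531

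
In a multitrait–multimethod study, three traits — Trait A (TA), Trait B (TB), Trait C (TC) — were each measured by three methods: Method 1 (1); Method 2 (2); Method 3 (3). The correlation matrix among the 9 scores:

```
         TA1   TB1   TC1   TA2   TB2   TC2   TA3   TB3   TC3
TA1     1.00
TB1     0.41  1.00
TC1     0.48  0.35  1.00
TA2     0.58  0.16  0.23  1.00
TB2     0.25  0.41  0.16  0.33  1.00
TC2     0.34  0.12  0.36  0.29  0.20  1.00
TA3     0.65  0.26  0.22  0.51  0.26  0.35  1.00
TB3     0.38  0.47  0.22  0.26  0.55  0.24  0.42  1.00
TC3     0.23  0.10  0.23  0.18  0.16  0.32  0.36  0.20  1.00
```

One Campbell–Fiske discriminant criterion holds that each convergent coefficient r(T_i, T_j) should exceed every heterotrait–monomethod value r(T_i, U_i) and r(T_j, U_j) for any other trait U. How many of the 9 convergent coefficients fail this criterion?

Convergent coefficients and their comparison sets:
TA (methods 1·2): 0.58 vs {0.41, 0.33, 0.48, 0.29} → pass.
TA (methods 1·3): 0.65 vs {0.41, 0.42, 0.48, 0.36} → pass.
TA (methods 2·3): 0.51 vs {0.33, 0.42, 0.29, 0.36} → pass.
TB (methods 1·2): 0.41 vs {0.41, 0.33, 0.35, 0.20} → fail.
TB (methods 1·3): 0.47 vs {0.41, 0.42, 0.35, 0.20} → pass.
TB (methods 2·3): 0.55 vs {0.33, 0.42, 0.20, 0.20} → pass.
TC (methods 1·2): 0.36 vs {0.48, 0.29, 0.35, 0.20} → fail.
TC (methods 1·3): 0.23 vs {0.48, 0.36, 0.35, 0.20} → fail.
TC (methods 2·3): 0.32 vs {0.29, 0.36, 0.20, 0.20} → fail.
4 of 9 fail.

4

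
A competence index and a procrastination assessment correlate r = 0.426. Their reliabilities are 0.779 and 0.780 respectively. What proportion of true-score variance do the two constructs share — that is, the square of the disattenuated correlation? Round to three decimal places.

Disattenuated r = 0.426 / √(0.779 × 0.780) = 0.426 / 0.7795 = 0.5465.
Shared true-score variance = 0.5465² = 0.2987 ≈ 0.299.

0.299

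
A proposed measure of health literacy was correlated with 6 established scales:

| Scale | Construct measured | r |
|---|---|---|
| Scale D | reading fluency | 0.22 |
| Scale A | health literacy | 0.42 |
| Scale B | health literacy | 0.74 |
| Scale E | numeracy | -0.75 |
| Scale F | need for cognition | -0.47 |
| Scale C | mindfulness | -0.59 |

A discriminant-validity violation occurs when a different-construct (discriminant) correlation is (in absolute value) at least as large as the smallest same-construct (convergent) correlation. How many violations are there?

Convergent (same construct = health literacy): Scale A, Scale B.
Smallest convergent = 0.42. Discriminant |r|: 0.22, 0.75, 0.47, 0.59; count ≥ 0.42 → 3.

3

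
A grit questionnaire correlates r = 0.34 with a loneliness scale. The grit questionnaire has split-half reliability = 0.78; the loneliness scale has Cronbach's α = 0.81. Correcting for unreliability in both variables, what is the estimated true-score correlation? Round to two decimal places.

0.43

r_true = r_obs / √(r_xx · r_yy) = 0.34 / √(0.78 × 0.81) = 0.34 / √0.6318 = 0.34 / 0.7949 ≈ 0.43.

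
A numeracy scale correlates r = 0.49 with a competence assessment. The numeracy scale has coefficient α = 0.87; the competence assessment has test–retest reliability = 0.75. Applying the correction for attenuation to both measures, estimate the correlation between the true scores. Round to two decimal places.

0.61

r_true = r_obs / √(r_xx · r_yy) = 0.49 / √(0.87 × 0.75) = 0.49 / √0.6525 = 0.49 / 0.8078 ≈ 0.61.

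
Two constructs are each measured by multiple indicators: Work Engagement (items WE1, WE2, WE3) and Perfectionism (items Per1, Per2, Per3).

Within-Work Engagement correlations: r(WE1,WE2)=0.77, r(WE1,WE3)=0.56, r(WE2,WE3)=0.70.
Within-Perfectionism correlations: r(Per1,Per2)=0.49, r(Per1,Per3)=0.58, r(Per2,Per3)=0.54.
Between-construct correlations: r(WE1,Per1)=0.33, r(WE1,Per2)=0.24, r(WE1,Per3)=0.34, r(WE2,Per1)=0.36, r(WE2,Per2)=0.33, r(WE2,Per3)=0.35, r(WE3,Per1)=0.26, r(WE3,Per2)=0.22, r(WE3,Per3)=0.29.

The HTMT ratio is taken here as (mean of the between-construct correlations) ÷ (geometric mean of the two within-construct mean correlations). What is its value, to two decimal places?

Mean between = 2.72/9 = 0.3022.
Mean within-WE = 2.03/3 = 0.6767; mean within-Per = 1.61/3 = 0.5367.
Geometric mean = √(0.6767 × 0.5367) = 0.6026.
HTMT = 0.3022 / 0.6026 = 0.50.

0.50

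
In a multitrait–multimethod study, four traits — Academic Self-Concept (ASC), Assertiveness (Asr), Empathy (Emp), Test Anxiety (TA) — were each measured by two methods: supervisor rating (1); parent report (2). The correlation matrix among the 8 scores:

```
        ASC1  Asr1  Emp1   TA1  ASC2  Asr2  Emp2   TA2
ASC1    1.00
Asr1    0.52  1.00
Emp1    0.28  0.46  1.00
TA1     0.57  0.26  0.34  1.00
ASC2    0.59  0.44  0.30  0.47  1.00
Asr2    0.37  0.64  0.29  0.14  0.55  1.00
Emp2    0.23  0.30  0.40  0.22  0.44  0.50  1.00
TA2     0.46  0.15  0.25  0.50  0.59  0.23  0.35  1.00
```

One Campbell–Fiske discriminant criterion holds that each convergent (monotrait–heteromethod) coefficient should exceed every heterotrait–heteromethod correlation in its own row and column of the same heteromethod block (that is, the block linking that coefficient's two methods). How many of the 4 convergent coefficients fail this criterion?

Checking each validity diagonal entry against its comparison values:
ASC (methods 1·2): 0.59 vs {0.37, 0.44, 0.23, 0.30, 0.46, 0.47} → pass.
Asr (methods 1·2): 0.64 vs {0.44, 0.37, 0.30, 0.29, 0.15, 0.14} → pass.
Emp (methods 1·2): 0.40 vs {0.30, 0.23, 0.29, 0.30, 0.25, 0.22} → pass.
TA (methods 1·2): 0.50 vs {0.47, 0.46, 0.14, 0.15, 0.22, 0.25} → pass.
0 of 4 fail.

0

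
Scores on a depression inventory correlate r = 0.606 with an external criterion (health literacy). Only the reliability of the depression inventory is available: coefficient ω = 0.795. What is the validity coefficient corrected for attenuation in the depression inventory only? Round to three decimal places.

0.680

Single correction: r_c = r_obs / √r_xx = 0.606 / √0.795 = 0.606 / 0.8916 ≈ 0.680.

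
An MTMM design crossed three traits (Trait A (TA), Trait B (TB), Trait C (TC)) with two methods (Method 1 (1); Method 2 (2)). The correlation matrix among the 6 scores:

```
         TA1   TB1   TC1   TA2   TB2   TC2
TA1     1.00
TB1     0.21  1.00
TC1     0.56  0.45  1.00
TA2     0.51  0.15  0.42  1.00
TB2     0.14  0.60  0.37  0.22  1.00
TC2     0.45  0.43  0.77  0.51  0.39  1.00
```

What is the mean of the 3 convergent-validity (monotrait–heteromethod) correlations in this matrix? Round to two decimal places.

Convergent values: 0.51, 0.60, 0.77; mean = 1.88/3 = 0.63.

0.63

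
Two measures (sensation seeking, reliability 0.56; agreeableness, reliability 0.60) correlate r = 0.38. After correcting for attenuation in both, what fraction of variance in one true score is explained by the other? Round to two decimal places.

Disattenuated r = 0.38 / √(0.56 × 0.60) = 0.38 / 0.5797 = 0.6555.
Shared true-score variance = 0.6555² = 0.4297 ≈ 0.43.

0.43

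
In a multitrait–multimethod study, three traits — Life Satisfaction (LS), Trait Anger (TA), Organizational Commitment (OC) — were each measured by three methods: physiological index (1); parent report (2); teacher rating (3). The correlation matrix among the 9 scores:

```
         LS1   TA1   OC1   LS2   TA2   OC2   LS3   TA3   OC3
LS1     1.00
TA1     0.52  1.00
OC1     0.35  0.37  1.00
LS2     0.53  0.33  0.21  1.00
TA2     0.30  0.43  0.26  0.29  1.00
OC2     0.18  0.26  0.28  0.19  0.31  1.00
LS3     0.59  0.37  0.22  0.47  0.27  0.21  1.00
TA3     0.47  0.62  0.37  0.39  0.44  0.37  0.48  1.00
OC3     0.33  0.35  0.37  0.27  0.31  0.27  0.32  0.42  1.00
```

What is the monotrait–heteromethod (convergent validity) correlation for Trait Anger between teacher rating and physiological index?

Same trait (TA), different methods: r(TA3, TA1) = 0.62.

0.62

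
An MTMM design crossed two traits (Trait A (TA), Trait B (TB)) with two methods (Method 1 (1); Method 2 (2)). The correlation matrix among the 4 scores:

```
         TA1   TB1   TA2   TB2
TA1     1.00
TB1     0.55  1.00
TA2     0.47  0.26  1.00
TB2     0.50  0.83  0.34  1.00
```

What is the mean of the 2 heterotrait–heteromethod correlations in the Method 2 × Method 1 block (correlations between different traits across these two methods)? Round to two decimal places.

0.38

HTHM values (method 2 × method 1): 0.26, 0.50; mean = 0.76/2 = 0.38.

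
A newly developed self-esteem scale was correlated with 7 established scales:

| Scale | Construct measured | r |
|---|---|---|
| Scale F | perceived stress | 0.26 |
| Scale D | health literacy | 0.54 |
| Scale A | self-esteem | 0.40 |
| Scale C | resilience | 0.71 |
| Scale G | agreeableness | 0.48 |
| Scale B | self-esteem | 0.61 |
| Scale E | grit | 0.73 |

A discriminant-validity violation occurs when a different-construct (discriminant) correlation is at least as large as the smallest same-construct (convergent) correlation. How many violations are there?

4

Convergent (same construct = self-esteem): Scale A, Scale B.
Smallest convergent = 0.40. Discriminant values: 0.26, 0.54, 0.71, 0.48, 0.73; count ≥ 0.40 → 4.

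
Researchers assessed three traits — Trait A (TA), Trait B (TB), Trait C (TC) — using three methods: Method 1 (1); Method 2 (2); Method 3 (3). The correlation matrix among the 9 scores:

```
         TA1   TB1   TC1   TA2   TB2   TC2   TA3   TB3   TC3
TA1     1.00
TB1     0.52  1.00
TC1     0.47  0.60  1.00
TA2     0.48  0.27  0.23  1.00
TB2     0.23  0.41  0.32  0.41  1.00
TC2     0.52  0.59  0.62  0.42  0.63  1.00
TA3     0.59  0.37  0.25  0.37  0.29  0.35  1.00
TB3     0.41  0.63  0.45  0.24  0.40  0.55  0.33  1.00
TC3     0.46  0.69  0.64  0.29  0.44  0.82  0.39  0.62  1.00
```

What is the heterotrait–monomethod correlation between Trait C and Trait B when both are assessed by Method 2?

Different traits, same method: r(TC2, TB2) = 0.63.

0.63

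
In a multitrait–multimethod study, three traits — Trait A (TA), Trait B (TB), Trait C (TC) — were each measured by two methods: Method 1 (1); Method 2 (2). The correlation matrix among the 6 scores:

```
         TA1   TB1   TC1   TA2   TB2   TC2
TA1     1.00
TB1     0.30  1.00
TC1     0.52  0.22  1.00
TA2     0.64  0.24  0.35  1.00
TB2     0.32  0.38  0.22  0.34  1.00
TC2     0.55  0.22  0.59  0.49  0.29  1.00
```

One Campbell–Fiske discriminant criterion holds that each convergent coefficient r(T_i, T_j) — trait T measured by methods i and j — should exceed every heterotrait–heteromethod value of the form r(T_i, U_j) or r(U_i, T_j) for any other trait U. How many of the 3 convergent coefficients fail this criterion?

0

Convergent coefficients and their comparison sets:
TA (methods 1·2): 0.64 vs {0.32, 0.24, 0.55, 0.35} → pass.
TB (methods 1·2): 0.38 vs {0.24, 0.32, 0.22, 0.22} → pass.
TC (methods 1·2): 0.59 vs {0.35, 0.55, 0.22, 0.22} → pass.
0 of 3 fail.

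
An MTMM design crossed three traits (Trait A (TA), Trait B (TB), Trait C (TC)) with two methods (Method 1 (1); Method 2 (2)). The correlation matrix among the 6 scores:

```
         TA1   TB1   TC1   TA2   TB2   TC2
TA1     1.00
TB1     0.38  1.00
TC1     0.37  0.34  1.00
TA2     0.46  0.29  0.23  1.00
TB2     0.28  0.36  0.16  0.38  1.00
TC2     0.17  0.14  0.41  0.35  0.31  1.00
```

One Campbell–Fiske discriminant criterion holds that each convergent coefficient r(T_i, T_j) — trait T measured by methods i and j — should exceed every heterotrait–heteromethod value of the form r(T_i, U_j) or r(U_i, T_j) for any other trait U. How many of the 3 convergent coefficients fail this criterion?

0

Convergent coefficients and their comparison sets:
TA (methods 1·2): 0.46 vs {0.28, 0.29, 0.17, 0.23} → pass.
TB (methods 1·2): 0.36 vs {0.29, 0.28, 0.14, 0.16} → pass.
TC (methods 1·2): 0.41 vs {0.23, 0.17, 0.16, 0.14} → pass.
0 of 3 fail.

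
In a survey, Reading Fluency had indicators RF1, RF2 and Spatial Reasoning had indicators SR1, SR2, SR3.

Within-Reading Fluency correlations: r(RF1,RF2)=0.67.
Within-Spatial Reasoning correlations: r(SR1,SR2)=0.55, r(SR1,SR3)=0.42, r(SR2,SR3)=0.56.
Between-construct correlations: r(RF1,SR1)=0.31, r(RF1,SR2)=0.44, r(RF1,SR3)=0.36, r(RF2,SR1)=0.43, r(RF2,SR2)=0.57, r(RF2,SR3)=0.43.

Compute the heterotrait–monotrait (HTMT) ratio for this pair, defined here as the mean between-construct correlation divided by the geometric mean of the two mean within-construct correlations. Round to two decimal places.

0.72

Mean between = 2.54/6 = 0.4233.
Mean within-RF = 0.67/1 = 0.6700; mean within-SR = 1.53/3 = 0.5100.
Geometric mean = √(0.6700 × 0.5100) = 0.5846.
HTMT = 0.4233 / 0.5846 = 0.72.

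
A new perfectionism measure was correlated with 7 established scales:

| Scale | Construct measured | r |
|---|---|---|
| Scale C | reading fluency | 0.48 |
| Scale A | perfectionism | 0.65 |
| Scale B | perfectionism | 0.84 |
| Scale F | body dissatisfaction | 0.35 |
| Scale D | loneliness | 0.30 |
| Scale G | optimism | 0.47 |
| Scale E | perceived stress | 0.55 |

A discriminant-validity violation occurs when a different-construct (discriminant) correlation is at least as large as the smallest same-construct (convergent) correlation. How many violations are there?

Convergent (same construct = perfectionism): Scale A, Scale B.
Smallest convergent = 0.65. Discriminant values: 0.48, 0.35, 0.30, 0.47, 0.55; count ≥ 0.65 → 0.

0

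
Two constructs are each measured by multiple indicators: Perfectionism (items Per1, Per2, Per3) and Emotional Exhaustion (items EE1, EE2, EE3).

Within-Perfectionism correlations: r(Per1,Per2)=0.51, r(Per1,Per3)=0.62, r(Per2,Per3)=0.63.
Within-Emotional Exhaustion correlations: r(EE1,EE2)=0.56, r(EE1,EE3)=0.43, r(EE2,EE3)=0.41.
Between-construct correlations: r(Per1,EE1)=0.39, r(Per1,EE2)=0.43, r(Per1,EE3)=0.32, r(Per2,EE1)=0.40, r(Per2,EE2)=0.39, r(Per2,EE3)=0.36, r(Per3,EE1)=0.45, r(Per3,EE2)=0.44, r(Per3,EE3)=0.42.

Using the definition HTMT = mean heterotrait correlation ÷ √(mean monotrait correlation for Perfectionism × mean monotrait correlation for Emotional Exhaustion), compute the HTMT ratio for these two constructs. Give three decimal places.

Between-construct mean = 3.60/9 = 0.4000.
Mean within-Per = 1.76/3 = 0.5867; mean within-EE = 1.40/3 = 0.4667.
Geometric mean = √(0.5867 × 0.4667) = 0.5233.
HTMT = 0.4000 / 0.5233 = 0.764.

0.764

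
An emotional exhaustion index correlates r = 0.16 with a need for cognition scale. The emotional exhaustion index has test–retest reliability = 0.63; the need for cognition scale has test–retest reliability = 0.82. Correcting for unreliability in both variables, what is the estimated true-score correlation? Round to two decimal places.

r_true = r_obs / √(r_xx · r_yy) = 0.16 / √(0.63 × 0.82) = 0.16 / √0.5166 = 0.16 / 0.7187 ≈ 0.22.

0.22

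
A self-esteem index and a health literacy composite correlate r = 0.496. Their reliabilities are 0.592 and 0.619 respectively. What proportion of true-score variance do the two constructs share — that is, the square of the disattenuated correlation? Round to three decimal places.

0.671

Disattenuated r = 0.496 / √(0.592 × 0.619) = 0.496 / 0.6053 = 0.8194.
Shared true-score variance = 0.8194² = 0.6714 ≈ 0.671.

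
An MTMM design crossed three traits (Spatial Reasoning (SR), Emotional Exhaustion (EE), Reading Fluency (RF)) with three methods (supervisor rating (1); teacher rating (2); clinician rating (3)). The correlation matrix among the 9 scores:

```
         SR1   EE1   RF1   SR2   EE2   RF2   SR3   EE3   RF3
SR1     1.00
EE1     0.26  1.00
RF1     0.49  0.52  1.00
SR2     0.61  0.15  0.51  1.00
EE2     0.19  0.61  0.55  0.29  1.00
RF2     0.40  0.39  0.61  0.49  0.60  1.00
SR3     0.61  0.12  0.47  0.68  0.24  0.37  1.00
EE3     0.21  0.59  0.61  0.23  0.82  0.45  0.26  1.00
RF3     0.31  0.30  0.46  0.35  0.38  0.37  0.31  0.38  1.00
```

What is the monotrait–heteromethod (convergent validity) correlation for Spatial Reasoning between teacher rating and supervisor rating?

0.61

Same trait (SR), different methods: r(SR2, SR1) = 0.61.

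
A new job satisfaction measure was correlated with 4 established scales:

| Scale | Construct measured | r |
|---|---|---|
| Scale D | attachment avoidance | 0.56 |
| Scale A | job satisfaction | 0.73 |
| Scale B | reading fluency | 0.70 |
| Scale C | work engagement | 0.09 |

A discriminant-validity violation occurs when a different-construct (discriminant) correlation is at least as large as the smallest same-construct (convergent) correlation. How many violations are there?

Convergent (same construct = job satisfaction): Scale A.
Smallest convergent = 0.73. Discriminant values: 0.56, 0.70, 0.09; count ≥ 0.73 → 0.

0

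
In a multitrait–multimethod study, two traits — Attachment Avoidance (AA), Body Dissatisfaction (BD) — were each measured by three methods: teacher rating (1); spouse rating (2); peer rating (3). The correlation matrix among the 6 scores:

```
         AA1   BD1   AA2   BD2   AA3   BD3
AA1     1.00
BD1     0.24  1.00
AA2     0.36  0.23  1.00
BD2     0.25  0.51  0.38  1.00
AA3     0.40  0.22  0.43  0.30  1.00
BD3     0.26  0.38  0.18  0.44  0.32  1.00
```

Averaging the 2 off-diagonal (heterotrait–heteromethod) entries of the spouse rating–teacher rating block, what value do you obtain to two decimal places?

HTHM values (method 2 × method 1): 0.23, 0.25; mean = 0.48/2 = 0.24.

0.24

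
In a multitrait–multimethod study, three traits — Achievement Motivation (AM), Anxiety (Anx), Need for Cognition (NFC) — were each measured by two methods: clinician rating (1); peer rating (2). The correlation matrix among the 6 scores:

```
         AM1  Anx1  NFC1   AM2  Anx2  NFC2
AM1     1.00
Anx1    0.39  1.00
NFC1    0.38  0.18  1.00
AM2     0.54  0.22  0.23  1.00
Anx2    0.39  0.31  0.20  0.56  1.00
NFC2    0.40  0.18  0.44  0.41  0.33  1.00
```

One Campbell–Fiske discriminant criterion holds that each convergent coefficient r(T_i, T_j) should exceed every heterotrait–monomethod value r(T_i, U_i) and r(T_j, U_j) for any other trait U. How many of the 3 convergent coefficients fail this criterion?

2

Each convergent coefficient versus the relevant comparison correlations:
AM (methods 1·2): 0.54 vs {0.39, 0.56, 0.38, 0.41} → fail.
Anx (methods 1·2): 0.31 vs {0.39, 0.56, 0.18, 0.33} → fail.
NFC (methods 1·2): 0.44 vs {0.38, 0.41, 0.18, 0.33} → pass.
2 of 3 fail.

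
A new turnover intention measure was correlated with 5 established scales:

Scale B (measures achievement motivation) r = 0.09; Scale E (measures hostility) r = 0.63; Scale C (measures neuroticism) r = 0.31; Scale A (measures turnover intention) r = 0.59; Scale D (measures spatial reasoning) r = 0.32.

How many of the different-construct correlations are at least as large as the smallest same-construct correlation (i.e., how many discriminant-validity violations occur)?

Convergent (same construct = turnover intention): Scale A.
Smallest convergent = 0.59. Discriminant values: 0.09, 0.63, 0.31, 0.32; count ≥ 0.59 → 1.

1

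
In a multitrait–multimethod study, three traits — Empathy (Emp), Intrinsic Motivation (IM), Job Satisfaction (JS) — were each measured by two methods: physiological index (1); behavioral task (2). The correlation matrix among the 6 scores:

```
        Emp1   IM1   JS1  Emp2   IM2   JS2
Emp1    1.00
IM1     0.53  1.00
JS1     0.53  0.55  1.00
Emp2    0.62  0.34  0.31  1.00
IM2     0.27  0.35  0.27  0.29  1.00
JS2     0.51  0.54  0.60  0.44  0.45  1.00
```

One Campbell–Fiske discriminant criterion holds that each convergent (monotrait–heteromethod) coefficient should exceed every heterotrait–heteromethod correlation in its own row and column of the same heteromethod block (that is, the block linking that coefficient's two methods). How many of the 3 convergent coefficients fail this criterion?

1

Checking each validity diagonal entry against its comparison values:
Emp (methods 1·2): 0.62 vs {0.27, 0.34, 0.51, 0.31} → pass.
IM (methods 1·2): 0.35 vs {0.34, 0.27, 0.54, 0.27} → fail.
JS (methods 1·2): 0.60 vs {0.31, 0.51, 0.27, 0.54} → pass.
1 of 3 fail.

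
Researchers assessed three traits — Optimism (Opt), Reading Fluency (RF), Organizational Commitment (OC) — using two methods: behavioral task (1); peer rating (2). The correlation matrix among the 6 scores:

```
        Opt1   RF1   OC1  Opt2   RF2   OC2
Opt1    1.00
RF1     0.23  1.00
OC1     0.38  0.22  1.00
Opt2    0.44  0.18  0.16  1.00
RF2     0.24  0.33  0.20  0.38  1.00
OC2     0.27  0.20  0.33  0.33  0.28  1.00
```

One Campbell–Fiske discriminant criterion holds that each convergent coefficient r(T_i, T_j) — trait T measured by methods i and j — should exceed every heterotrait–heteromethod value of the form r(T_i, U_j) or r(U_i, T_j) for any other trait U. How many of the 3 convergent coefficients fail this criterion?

Checking each validity diagonal entry against its comparison values:
Opt (methods 1·2): 0.44 vs {0.24, 0.18, 0.27, 0.16} → pass.
RF (methods 1·2): 0.33 vs {0.18, 0.24, 0.20, 0.20} → pass.
OC (methods 1·2): 0.33 vs {0.16, 0.27, 0.20, 0.20} → pass.
0 of 3 fail.

0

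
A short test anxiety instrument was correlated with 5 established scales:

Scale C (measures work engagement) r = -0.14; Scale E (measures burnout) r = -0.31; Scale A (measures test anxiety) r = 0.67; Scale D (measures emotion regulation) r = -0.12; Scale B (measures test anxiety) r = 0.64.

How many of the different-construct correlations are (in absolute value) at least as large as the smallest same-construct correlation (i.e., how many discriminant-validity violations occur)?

0

Convergent (same construct = test anxiety): Scale A, Scale B.
Smallest convergent = 0.64. Discriminant |r|: 0.14, 0.31, 0.12; count ≥ 0.64 → 0.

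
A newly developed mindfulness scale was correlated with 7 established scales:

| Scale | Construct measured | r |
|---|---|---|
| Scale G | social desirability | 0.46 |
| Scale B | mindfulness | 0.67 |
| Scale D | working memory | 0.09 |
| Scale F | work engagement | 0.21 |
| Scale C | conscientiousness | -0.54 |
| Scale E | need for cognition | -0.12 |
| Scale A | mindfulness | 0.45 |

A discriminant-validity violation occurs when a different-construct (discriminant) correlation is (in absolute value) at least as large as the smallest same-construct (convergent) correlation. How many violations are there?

Convergent (same construct = mindfulness): Scale B, Scale A.
Smallest convergent = 0.45. Discriminant |r|: 0.46, 0.09, 0.21, 0.54, 0.12; count ≥ 0.45 → 2.

2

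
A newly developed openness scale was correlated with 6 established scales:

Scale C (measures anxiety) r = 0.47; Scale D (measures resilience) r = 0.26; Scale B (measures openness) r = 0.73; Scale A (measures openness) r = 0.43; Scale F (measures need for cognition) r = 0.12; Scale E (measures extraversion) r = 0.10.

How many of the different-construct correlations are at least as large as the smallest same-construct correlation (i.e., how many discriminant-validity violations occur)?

1

Convergent (same construct = openness): Scale B, Scale A.
Smallest convergent = 0.43. Discriminant values: 0.47, 0.26, 0.12, 0.10; count ≥ 0.43 → 1.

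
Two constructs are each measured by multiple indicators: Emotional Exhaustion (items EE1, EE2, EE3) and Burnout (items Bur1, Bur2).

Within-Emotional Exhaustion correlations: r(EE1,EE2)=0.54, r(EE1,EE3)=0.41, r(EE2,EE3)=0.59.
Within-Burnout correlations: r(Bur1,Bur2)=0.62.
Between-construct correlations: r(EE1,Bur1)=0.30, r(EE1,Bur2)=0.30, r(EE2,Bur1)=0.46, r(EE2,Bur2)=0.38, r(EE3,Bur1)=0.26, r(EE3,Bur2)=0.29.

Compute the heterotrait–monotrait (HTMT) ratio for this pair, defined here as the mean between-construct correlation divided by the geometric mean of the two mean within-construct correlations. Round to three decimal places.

Mean heterotrait r = 1.99/6 = 0.3317.
Mean within-EE = 1.54/3 = 0.5133; mean within-Bur = 0.62/1 = 0.6200.
Geometric mean = √(0.5133 × 0.6200) = 0.5641.
HTMT = 0.3317 / 0.5641 = 0.588.

0.588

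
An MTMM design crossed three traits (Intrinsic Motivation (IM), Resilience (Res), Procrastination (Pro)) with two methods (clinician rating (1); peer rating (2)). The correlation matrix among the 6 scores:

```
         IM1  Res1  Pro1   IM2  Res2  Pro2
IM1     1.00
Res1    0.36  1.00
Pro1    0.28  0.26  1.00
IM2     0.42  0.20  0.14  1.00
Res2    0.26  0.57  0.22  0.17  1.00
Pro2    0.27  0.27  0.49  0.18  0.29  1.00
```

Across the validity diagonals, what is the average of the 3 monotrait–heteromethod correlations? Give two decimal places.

0.49

Convergent values: 0.42, 0.57, 0.49; mean = 1.48/3 = 0.49.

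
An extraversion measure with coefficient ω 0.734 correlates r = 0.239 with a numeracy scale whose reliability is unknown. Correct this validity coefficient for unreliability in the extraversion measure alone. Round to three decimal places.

Single correction: r_c = r_obs / √r_xx = 0.239 / √0.734 = 0.239 / 0.8567 ≈ 0.279.

0.279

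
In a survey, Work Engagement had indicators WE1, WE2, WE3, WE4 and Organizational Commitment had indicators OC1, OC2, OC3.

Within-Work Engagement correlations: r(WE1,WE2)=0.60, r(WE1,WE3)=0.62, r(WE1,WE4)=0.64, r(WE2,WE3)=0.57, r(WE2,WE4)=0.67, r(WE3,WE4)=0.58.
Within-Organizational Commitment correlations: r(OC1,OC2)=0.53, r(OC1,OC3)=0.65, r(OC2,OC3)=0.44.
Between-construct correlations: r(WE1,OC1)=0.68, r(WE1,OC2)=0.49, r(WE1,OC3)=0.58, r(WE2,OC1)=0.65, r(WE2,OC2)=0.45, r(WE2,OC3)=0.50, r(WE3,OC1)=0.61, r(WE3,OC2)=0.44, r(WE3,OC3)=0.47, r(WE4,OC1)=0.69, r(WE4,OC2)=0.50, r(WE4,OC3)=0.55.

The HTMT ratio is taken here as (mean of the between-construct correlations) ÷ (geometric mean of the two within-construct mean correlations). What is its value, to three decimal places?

Mean heterotrait r = 6.61/12 = 0.5508.
Mean within-WE = 3.68/6 = 0.6133; mean within-OC = 1.62/3 = 0.5400.
Geometric mean = √(0.6133 × 0.5400) = 0.5755.
HTMT = 0.5508 / 0.5755 = 0.957.

0.957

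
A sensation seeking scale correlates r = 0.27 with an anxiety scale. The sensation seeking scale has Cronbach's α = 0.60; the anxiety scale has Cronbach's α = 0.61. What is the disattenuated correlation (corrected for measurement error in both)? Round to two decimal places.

0.45

r_true = r_obs / √(r_xx · r_yy) = 0.27 / √(0.60 × 0.61) = 0.27 / √0.3660 = 0.27 / 0.6050 ≈ 0.45.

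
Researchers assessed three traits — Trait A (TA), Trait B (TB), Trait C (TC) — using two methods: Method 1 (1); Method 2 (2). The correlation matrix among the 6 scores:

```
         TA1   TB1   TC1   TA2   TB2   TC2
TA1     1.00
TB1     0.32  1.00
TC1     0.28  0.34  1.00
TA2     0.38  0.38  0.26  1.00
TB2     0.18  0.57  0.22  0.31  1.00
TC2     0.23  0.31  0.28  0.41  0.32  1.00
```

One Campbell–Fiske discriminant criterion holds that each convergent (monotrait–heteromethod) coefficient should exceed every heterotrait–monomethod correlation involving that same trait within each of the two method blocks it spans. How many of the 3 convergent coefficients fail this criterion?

Checking each validity diagonal entry against its comparison values:
TA (methods 1·2): 0.38 vs {0.32, 0.31, 0.28, 0.41} → fail.
TB (methods 1·2): 0.57 vs {0.32, 0.31, 0.34, 0.32} → pass.
TC (methods 1·2): 0.28 vs {0.28, 0.41, 0.34, 0.32} → fail.
2 of 3 fail.

2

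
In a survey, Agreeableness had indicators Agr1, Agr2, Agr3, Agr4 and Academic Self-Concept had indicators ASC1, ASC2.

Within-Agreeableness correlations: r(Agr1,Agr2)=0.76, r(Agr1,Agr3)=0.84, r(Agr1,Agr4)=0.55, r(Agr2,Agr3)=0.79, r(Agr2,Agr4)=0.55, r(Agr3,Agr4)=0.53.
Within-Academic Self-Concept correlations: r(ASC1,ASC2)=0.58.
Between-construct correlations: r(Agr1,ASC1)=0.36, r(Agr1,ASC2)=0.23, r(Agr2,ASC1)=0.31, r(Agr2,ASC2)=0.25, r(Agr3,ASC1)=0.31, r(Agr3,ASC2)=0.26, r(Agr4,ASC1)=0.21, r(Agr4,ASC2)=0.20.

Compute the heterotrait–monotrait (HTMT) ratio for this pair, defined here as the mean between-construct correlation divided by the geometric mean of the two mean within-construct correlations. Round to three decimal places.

0.427

Mean between = 2.13/8 = 0.2663.
Mean within-Agr = 4.02/6 = 0.6700; mean within-ASC = 0.58/1 = 0.5800.
Geometric mean = √(0.6700 × 0.5800) = 0.6234.
HTMT = 0.2663 / 0.6234 = 0.427.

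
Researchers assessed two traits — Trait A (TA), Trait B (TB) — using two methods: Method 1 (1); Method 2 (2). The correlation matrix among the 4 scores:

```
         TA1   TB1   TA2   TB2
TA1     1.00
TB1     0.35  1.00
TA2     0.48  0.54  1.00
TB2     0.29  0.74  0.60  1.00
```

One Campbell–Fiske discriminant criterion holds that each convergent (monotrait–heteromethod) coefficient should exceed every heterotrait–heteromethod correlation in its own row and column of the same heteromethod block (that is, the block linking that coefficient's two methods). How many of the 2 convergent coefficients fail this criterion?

1

Convergent coefficients and their comparison sets:
TA (methods 1·2): 0.48 vs {0.29, 0.54} → fail.
TB (methods 1·2): 0.74 vs {0.54, 0.29} → pass.
1 of 2 fail.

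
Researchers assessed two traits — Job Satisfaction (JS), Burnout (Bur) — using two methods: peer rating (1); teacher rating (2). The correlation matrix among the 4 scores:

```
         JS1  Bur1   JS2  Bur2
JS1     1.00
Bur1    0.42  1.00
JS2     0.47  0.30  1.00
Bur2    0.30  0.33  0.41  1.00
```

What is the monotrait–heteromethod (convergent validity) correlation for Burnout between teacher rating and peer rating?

Same trait (Bur), different methods: r(Bur2, Bur1) = 0.33.

0.33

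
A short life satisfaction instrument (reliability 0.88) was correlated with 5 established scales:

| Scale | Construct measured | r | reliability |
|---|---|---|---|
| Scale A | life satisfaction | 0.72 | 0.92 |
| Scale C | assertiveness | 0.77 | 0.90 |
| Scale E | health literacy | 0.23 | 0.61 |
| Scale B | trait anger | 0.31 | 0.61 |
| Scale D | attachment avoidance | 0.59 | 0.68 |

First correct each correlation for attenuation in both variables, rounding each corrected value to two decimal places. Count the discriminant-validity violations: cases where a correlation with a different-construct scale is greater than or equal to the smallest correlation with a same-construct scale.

1

Disattenuated r (r / √(r_scale · r_new)):
  Scale A (conv): 0.72 / √(0.92·0.88) = 0.80
  Scale C (disc): 0.77 / √(0.90·0.88) = 0.87
  Scale E (disc): 0.23 / √(0.61·0.88) = 0.31
  Scale B (disc): 0.31 / √(0.61·0.88) = 0.42
  Scale D (disc): 0.59 / √(0.68·0.88) = 0.76
Smallest convergent = 0.80. Discriminant values: 0.87, 0.31, 0.42, 0.76; count ≥ 0.80 → 1.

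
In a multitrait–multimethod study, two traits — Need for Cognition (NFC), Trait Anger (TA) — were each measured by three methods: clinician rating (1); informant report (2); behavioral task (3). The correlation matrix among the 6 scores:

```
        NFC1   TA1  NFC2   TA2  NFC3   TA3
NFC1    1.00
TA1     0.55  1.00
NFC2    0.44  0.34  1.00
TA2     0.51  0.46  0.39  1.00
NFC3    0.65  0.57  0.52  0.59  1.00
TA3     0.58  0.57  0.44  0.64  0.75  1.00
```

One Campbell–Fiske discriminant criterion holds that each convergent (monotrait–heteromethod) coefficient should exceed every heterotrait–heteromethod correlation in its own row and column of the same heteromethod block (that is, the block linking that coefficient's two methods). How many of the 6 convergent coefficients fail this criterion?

4

Each convergent coefficient versus the relevant comparison correlations:
NFC (methods 1·2): 0.44 vs {0.51, 0.34} → fail.
NFC (methods 1·3): 0.65 vs {0.58, 0.57} → pass.
NFC (methods 2·3): 0.52 vs {0.44, 0.59} → fail.
TA (methods 1·2): 0.46 vs {0.34, 0.51} → fail.
TA (methods 1·3): 0.57 vs {0.57, 0.58} → fail.
TA (methods 2·3): 0.64 vs {0.59, 0.44} → pass.
4 of 6 fail.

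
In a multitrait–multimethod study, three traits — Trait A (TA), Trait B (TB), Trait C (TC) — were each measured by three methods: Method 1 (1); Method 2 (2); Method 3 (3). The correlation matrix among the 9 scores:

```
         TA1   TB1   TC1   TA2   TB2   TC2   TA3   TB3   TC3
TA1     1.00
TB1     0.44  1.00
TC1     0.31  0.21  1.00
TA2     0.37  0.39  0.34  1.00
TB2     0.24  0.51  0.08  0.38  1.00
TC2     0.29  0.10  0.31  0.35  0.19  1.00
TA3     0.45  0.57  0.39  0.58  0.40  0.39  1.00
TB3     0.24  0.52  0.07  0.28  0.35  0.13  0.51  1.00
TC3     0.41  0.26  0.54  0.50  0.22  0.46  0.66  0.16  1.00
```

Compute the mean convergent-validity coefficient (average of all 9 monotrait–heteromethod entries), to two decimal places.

0.45

Convergent values: 0.37, 0.45, 0.58, 0.51, 0.52, 0.35, 0.31, 0.54, 0.46; mean = 4.09/9 = 0.45.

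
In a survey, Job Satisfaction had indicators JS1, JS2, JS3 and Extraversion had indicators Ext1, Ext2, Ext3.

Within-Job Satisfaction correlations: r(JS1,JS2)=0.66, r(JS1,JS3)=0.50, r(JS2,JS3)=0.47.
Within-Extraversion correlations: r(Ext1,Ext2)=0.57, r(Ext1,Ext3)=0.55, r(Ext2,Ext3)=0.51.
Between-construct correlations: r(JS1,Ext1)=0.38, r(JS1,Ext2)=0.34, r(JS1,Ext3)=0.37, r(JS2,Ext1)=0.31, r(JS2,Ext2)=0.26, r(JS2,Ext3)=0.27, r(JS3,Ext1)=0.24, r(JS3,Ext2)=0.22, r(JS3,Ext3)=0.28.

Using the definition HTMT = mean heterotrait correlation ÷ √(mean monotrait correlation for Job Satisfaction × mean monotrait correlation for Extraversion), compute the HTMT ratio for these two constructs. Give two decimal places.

0.55

Mean between = 2.67/9 = 0.2967.
Mean within-JS = 1.63/3 = 0.5433; mean within-Ext = 1.63/3 = 0.5433.
Geometric mean = √(0.5433 × 0.5433) = 0.5433.
HTMT = 0.2967 / 0.5433 = 0.55.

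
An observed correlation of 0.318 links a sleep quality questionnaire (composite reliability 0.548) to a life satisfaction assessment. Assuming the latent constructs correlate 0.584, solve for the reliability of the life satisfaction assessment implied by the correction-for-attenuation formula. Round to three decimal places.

0.541

r_true = r_obs / √(r_xx · r_yy) ⇒ 0.584 = 0.318 / √(0.548 · r_yy).
√(0.548 · r_yy) = 0.318 / 0.584 = 0.5445; 0.548 · r_yy = 0.2965; r_yy = 0.2965 / 0.548 ≈ 0.541.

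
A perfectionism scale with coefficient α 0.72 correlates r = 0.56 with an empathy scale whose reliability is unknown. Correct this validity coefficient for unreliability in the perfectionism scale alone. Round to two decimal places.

Single correction: r_c = r_obs / √r_xx = 0.56 / √0.72 = 0.56 / 0.8485 ≈ 0.66.

0.66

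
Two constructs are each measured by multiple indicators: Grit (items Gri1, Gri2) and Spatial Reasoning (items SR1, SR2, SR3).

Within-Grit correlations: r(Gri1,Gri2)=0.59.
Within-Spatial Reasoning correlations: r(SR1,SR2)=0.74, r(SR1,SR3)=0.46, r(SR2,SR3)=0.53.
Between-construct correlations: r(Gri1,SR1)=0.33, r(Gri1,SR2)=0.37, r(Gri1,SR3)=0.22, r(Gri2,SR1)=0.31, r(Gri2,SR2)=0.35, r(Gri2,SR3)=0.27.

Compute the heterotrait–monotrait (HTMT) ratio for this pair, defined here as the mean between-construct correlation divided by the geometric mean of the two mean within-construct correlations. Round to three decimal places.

Between-construct mean = 1.85/6 = 0.3083.
Mean within-Gri = 0.59/1 = 0.5900; mean within-SR = 1.73/3 = 0.5767.
Geometric mean = √(0.5900 × 0.5767) = 0.5833.
HTMT = 0.3083 / 0.5833 = 0.529.

0.529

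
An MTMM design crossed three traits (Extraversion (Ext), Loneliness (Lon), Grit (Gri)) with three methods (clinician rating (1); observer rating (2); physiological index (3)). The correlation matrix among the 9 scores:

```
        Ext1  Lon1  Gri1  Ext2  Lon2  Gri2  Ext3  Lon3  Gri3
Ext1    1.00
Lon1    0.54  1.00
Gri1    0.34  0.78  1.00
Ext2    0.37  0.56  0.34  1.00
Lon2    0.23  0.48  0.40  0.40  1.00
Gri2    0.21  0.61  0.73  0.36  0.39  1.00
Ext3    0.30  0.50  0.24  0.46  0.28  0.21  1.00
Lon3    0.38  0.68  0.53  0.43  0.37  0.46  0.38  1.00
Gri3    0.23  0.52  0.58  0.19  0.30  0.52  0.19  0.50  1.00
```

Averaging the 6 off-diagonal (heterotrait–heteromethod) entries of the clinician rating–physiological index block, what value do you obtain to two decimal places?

0.40

HTHM values (method 1 × method 3): 0.38, 0.23, 0.50, 0.52, 0.24, 0.53; mean = 2.40/6 = 0.40.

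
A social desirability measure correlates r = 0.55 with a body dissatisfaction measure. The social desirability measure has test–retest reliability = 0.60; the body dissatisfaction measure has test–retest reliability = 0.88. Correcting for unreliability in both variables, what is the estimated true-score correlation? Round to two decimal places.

r_true = r_obs / √(r_xx · r_yy) = 0.55 / √(0.60 × 0.88) = 0.55 / √0.5280 = 0.55 / 0.7266 ≈ 0.76.

0.76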